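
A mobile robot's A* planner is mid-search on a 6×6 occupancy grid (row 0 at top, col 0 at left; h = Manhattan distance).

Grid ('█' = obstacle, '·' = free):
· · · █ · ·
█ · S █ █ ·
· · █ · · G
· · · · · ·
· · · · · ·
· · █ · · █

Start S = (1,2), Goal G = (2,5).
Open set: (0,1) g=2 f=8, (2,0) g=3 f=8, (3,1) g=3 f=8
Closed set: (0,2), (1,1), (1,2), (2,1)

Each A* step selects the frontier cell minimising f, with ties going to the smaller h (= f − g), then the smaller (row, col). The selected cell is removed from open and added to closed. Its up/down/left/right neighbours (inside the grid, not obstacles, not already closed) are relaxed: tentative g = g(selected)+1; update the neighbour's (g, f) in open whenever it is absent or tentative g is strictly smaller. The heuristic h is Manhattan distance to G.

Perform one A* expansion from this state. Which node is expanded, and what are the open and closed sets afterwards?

step 1: expand (2,0) (f=8, h=5) → closed; open now [(0,1) g=2 f=8, (3,0) g=4 f=10, (3,1) g=3 f=8]

expanded=(2,0); open=[(0,1) g=2 f=8, (3,0) g=4 f=10, (3,1) g=3 f=8]; closed=[(0,2), (1,1), (1,2), (2,0), (2,1)]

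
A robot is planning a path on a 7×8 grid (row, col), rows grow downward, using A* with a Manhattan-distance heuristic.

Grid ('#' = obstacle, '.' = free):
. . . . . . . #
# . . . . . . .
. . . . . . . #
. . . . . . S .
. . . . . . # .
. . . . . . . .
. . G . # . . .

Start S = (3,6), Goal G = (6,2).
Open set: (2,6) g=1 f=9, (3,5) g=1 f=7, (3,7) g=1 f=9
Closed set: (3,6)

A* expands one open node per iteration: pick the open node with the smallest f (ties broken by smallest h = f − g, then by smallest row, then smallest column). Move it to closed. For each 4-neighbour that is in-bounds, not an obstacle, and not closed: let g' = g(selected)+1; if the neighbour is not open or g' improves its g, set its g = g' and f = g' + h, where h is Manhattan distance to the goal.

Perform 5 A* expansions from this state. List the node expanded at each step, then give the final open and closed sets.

step 1: expand (3,5) (f=7, h=6) → closed; open now [(2,5) g=2 f=9, (2,6) g=1 f=9, (3,4) g=2 f=7, (3,7) g=1 f=9, (4,5) g=2 f=7]
step 2: expand (3,4) (f=7, h=5) → closed; open now [(2,4) g=3 f=9, (2,5) g=2 f=9, (2,6) g=1 f=9, (3,3) g=3 f=7, (3,7) g=1 f=9, (4,4) g=3 f=7, (4,5) g=2 f=7]
step 3: expand (3,3) (f=7, h=4) → closed; open now [(2,3) g=4 f=9, (2,4) g=3 f=9, (2,5) g=2 f=9, (2,6) g=1 f=9, (3,2) g=4 f=7, (3,7) g=1 f=9, (4,3) g=4 f=7, (4,4) g=3 f=7, (4,5) g=2 f=7]
step 4: expand (3,2) (f=7, h=3) → closed; open now [(2,2) g=5 f=9, (2,3) g=4 f=9, (2,4) g=3 f=9, (2,5) g=2 f=9, (2,6) g=1 f=9, (3,1) g=5 f=9, (3,7) g=1 f=9, (4,2) g=5 f=7, (4,3) g=4 f=7, (4,4) g=3 f=7, (4,5) g=2 f=7]
step 5: expand (4,2) (f=7, h=2) → closed; open now [(2,2) g=5 f=9, (2,3) g=4 f=9, (2,4) g=3 f=9, (2,5) g=2 f=9, (2,6) g=1 f=9, (3,1) g=5 f=9, (3,7) g=1 f=9, (4,1) g=6 f=9, (4,3) g=4 f=7, (4,4) g=3 f=7, (4,5) g=2 f=7, (5,2) g=6 f=7]

order=[(3,5) → (3,4) → (3,3) → (3,2) → (4,2)]; open=[(2,2) g=5 f=9, (2,3) g=4 f=9, (2,4) g=3 f=9, (2,5) g=2 f=9, (2,6) g=1 f=9, (3,1) g=5 f=9, (3,7) g=1 f=9, (4,1) g=6 f=9, (4,3) g=4 f=7, (4,4) g=3 f=7, (4,5) g=2 f=7, (5,2) g=6 f=7]; closed=[(3,2), (3,3), (3,4), (3,5), (3,6), (4,2)]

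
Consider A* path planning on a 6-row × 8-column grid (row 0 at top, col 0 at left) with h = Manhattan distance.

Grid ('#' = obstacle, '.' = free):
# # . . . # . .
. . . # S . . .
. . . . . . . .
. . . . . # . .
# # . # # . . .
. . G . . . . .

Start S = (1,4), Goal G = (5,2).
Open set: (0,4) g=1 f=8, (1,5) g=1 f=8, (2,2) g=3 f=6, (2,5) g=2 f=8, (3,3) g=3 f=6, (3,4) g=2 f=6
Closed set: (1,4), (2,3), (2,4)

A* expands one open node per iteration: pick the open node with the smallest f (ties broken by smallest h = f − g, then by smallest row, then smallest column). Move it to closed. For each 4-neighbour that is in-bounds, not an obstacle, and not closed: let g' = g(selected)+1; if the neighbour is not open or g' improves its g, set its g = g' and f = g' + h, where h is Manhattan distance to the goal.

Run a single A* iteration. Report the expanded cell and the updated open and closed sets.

step 1: expand (2,2) (f=6, h=3) → closed; open now [(0,4) g=1 f=8, (1,2) g=4 f=8, (1,5) g=1 f=8, (2,1) g=4 f=8, (2,5) g=2 f=8, (3,2) g=4 f=6, (3,3) g=3 f=6, (3,4) g=2 f=6]

expanded=(2,2); open=[(0,4) g=1 f=8, (1,2) g=4 f=8, (1,5) g=1 f=8, (2,1) g=4 f=8, (2,5) g=2 f=8, (3,2) g=4 f=6, (3,3) g=3 f=6, (3,4) g=2 f=6]; closed=[(1,4), (2,2), (2,3), (2,4)]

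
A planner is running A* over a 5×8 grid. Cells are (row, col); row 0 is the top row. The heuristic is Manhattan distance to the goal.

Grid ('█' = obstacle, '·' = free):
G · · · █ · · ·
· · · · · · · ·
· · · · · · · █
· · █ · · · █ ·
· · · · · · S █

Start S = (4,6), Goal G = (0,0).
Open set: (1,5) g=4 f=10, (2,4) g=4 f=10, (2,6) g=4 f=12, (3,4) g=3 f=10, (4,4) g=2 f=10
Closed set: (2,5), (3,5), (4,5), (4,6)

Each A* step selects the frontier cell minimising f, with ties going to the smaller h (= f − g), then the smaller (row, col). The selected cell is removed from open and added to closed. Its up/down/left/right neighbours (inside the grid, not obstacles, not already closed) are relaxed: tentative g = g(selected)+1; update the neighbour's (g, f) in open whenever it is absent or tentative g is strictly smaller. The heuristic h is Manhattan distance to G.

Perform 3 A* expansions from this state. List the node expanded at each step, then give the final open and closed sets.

step 1: expand (1,5) (f=10, h=6) → closed; open now [(0,5) g=5 f=10, (1,4) g=5 f=10, (1,6) g=5 f=12, (2,4) g=4 f=10, (2,6) g=4 f=12, (3,4) g=3 f=10, (4,4) g=2 f=10]
step 2: expand (0,5) (f=10, h=5) → closed; open now [(0,6) g=6 f=12, (1,4) g=5 f=10, (1,6) g=5 f=12, (2,4) g=4 f=10, (2,6) g=4 f=12, (3,4) g=3 f=10, (4,4) g=2 f=10]
step 3: expand (1,4) (f=10, h=5) → closed; open now [(0,6) g=6 f=12, (1,3) g=6 f=10, (1,6) g=5 f=12, (2,4) g=4 f=10, (2,6) g=4 f=12, (3,4) g=3 f=10, (4,4) g=2 f=10]

order=[(1,5) → (0,5) → (1,4)]; open=[(0,6) g=6 f=12, (1,3) g=6 f=10, (1,6) g=5 f=12, (2,4) g=4 f=10, (2,6) g=4 f=12, (3,4) g=3 f=10, (4,4) g=2 f=10]; closed=[(0,5), (1,4), (1,5), (2,5), (3,5), (4,5), (4,6)]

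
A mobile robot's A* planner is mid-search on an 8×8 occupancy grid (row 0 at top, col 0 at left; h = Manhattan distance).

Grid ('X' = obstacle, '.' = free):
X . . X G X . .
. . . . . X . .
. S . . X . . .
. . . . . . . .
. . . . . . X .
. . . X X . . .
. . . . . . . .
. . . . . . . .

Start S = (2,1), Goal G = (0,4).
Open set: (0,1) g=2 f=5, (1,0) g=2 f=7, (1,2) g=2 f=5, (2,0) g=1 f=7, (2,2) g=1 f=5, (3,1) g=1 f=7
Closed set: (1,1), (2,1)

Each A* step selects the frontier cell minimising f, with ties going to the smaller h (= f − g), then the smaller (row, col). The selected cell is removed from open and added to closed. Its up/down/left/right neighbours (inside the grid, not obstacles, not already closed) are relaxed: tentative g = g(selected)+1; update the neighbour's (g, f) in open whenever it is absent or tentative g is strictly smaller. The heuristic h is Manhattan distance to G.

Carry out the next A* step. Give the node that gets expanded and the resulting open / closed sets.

step 1: expand (0,1) (f=5, h=3) → closed; open now [(0,2) g=3 f=5, (1,0) g=2 f=7, (1,2) g=2 f=5, (2,0) g=1 f=7, (2,2) g=1 f=5, (3,1) g=1 f=7]

expanded=(0,1); open=[(0,2) g=3 f=5, (1,0) g=2 f=7, (1,2) g=2 f=5, (2,0) g=1 f=7, (2,2) g=1 f=5, (3,1) g=1 f=7]; closed=[(0,1), (1,1), (2,1)]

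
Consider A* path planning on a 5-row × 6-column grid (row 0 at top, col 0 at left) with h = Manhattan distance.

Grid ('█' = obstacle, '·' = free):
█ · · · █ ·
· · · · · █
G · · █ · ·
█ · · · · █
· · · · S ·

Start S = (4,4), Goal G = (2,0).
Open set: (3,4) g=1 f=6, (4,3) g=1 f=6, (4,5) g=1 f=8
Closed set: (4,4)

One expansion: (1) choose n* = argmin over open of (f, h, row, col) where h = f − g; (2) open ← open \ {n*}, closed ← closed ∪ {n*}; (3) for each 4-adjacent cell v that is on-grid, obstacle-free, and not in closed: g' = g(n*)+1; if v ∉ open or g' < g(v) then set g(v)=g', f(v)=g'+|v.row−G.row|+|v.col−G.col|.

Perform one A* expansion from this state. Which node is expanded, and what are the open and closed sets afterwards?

step 1: expand (3,4) (f=6, h=5) → closed; open now [(2,4) g=2 f=6, (3,3) g=2 f=6, (4,3) g=1 f=6, (4,5) g=1 f=8]

expanded=(3,4); open=[(2,4) g=2 f=6, (3,3) g=2 f=6, (4,3) g=1 f=6, (4,5) g=1 f=8]; closed=[(3,4), (4,4)]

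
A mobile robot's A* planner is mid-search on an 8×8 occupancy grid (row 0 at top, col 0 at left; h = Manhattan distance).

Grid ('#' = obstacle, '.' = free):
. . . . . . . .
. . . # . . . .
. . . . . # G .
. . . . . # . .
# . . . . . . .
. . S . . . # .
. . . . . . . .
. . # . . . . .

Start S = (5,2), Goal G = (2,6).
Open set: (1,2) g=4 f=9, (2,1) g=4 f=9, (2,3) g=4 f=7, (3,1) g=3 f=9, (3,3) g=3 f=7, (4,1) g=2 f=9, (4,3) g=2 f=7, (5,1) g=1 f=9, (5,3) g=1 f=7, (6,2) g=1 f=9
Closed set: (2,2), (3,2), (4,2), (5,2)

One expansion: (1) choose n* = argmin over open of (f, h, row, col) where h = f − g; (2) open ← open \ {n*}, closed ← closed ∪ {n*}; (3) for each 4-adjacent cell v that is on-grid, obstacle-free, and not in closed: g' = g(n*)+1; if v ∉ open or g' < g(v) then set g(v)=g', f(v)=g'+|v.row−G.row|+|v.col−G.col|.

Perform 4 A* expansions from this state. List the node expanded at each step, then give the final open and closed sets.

step 1: expand (2,3) (f=7, h=3) → closed; open now [(1,2) g=4 f=9, (2,1) g=4 f=9, (2,4) g=5 f=7, (3,1) g=3 f=9, (3,3) g=3 f=7, (4,1) g=2 f=9, (4,3) g=2 f=7, (5,1) g=1 f=9, (5,3) g=1 f=7, (6,2) g=1 f=9]
step 2: expand (2,4) (f=7, h=2) → closed; open now [(1,2) g=4 f=9, (1,4) g=6 f=9, (2,1) g=4 f=9, (3,1) g=3 f=9, (3,3) g=3 f=7, (3,4) g=6 f=9, (4,1) g=2 f=9, (4,3) g=2 f=7, (5,1) g=1 f=9, (5,3) g=1 f=7, (6,2) g=1 f=9]
step 3: expand (3,3) (f=7, h=4) → closed; open now [(1,2) g=4 f=9, (1,4) g=6 f=9, (2,1) g=4 f=9, (3,1) g=3 f=9, (3,4) g=4 f=7, (4,1) g=2 f=9, (4,3) g=2 f=7, (5,1) g=1 f=9, (5,3) g=1 f=7, (6,2) g=1 f=9]
step 4: expand (3,4) (f=7, h=3) → closed; open now [(1,2) g=4 f=9, (1,4) g=6 f=9, (2,1) g=4 f=9, (3,1) g=3 f=9, (4,1) g=2 f=9, (4,3) g=2 f=7, (4,4) g=5 f=9, (5,1) g=1 f=9, (5,3) g=1 f=7, (6,2) g=1 f=9]

order=[(2,3) → (2,4) → (3,3) → (3,4)]; open=[(1,2) g=4 f=9, (1,4) g=6 f=9, (2,1) g=4 f=9, (3,1) g=3 f=9, (4,1) g=2 f=9, (4,3) g=2 f=7, (4,4) g=5 f=9, (5,1) g=1 f=9, (5,3) g=1 f=7, (6,2) g=1 f=9]; closed=[(2,2), (2,3), (2,4), (3,2), (3,3), (3,4), (4,2), (5,2)]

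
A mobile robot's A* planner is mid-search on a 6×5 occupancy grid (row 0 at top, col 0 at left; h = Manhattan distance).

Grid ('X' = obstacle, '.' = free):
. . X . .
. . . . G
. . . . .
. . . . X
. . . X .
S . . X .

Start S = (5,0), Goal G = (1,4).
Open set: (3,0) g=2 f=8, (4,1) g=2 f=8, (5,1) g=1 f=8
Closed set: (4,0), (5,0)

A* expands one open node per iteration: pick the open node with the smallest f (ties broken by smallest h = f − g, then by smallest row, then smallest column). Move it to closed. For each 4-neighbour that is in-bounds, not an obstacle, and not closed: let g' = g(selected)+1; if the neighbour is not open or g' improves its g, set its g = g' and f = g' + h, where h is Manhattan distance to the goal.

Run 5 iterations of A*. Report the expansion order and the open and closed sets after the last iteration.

order=[(3,0) → (2,0) → (1,0) → (1,1) → (1,2)]; open=[(0,0) g=5 f=10, (0,1) g=6 f=10, (1,3) g=7 f=8, (2,1) g=4 f=8, (2,2) g=7 f=10, (3,1) g=3 f=8, (4,1) g=2 f=8, (5,1) g=1 f=8]; closed=[(1,0), (1,1), (1,2), (2,0), (3,0), (4,0), (5,0)]

step 1: expand (3,0) (f=8, h=6) → closed; open now [(2,0) g=3 f=8, (3,1) g=3 f=8, (4,1) g=2 f=8, (5,1) g=1 f=8]
step 2: expand (2,0) (f=8, h=5) → closed; open now [(1,0) g=4 f=8, (2,1) g=4 f=8, (3,1) g=3 f=8, (4,1) g=2 f=8, (5,1) g=1 f=8]
step 3: expand (1,0) (f=8, h=4) → closed; open now [(0,0) g=5 f=10, (1,1) g=5 f=8, (2,1) g=4 f=8, (3,1) g=3 f=8, (4,1) g=2 f=8, (5,1) g=1 f=8]
step 4: expand (1,1) (f=8, h=3) → closed; open now [(0,0) g=5 f=10, (0,1) g=6 f=10, (1,2) g=6 f=8, (2,1) g=4 f=8, (3,1) g=3 f=8, (4,1) g=2 f=8, (5,1) g=1 f=8]
step 5: expand (1,2) (f=8, h=2) → closed; open now [(0,0) g=5 f=10, (0,1) g=6 f=10, (1,3) g=7 f=8, (2,1) g=4 f=8, (2,2) g=7 f=10, (3,1) g=3 f=8, (4,1) g=2 f=8, (5,1) g=1 f=8]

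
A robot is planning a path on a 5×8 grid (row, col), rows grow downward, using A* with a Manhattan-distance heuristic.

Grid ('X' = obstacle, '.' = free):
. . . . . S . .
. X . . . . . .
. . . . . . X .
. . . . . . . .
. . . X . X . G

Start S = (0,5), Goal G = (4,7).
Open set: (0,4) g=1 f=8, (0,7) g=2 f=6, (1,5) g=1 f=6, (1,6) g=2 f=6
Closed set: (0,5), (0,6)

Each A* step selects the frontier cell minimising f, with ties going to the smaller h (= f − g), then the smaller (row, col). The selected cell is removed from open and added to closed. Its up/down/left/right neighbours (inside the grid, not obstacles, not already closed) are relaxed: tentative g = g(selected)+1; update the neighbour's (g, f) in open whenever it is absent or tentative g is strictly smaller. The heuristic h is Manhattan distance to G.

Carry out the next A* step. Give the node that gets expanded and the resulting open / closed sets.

expanded=(0,7); open=[(0,4) g=1 f=8, (1,5) g=1 f=6, (1,6) g=2 f=6, (1,7) g=3 f=6]; closed=[(0,5), (0,6), (0,7)]

step 1: expand (0,7) (f=6, h=4) → closed; open now [(0,4) g=1 f=8, (1,5) g=1 f=6, (1,6) g=2 f=6, (1,7) g=3 f=6]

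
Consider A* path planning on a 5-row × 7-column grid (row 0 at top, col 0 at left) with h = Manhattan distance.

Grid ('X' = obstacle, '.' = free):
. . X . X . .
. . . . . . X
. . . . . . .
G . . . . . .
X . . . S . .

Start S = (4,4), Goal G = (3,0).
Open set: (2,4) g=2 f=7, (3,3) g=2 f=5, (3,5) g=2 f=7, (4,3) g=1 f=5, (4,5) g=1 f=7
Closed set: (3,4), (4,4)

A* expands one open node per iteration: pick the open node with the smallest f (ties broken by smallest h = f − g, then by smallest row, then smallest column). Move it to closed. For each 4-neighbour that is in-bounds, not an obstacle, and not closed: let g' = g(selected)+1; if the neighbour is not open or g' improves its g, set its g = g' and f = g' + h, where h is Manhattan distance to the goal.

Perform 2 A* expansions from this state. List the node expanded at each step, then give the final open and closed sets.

step 1: expand (3,3) (f=5, h=3) → closed; open now [(2,3) g=3 f=7, (2,4) g=2 f=7, (3,2) g=3 f=5, (3,5) g=2 f=7, (4,3) g=1 f=5, (4,5) g=1 f=7]
step 2: expand (3,2) (f=5, h=2) → closed; open now [(2,2) g=4 f=7, (2,3) g=3 f=7, (2,4) g=2 f=7, (3,1) g=4 f=5, (3,5) g=2 f=7, (4,2) g=4 f=7, (4,3) g=1 f=5, (4,5) g=1 f=7]

order=[(3,3) → (3,2)]; open=[(2,2) g=4 f=7, (2,3) g=3 f=7, (2,4) g=2 f=7, (3,1) g=4 f=5, (3,5) g=2 f=7, (4,2) g=4 f=7, (4,3) g=1 f=5, (4,5) g=1 f=7]; closed=[(3,2), (3,3), (3,4), (4,4)]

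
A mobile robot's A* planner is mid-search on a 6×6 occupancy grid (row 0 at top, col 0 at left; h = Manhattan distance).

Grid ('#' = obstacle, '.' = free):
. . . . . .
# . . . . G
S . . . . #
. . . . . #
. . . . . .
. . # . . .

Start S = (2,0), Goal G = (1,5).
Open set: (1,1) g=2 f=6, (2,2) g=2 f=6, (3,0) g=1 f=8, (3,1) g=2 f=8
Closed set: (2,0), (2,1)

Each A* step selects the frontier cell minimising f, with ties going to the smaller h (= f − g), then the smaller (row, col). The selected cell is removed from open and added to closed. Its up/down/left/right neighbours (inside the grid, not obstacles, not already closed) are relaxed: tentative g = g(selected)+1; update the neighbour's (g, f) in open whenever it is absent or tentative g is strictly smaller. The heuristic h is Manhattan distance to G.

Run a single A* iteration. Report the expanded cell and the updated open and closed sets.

expanded=(1,1); open=[(0,1) g=3 f=8, (1,2) g=3 f=6, (2,2) g=2 f=6, (3,0) g=1 f=8, (3,1) g=2 f=8]; closed=[(1,1), (2,0), (2,1)]

step 1: expand (1,1) (f=6, h=4) → closed; open now [(0,1) g=3 f=8, (1,2) g=3 f=6, (2,2) g=2 f=6, (3,0) g=1 f=8, (3,1) g=2 f=8]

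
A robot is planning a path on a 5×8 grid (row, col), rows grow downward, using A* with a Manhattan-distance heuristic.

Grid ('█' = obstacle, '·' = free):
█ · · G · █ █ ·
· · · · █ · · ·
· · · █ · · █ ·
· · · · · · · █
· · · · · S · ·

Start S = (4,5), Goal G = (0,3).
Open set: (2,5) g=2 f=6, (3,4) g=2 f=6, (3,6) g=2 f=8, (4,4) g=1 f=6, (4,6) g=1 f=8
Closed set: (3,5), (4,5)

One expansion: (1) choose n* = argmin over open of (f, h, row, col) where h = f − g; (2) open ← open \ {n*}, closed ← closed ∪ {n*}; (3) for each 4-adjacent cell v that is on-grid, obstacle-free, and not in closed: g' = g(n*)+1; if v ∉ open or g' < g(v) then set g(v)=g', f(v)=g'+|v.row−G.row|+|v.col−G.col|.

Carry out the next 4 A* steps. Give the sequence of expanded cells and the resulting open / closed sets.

order=[(2,5) → (1,5) → (2,4) → (3,4)]; open=[(1,6) g=4 f=8, (3,3) g=3 f=6, (3,6) g=2 f=8, (4,4) g=1 f=6, (4,6) g=1 f=8]; closed=[(1,5), (2,4), (2,5), (3,4), (3,5), (4,5)]

step 1: expand (2,5) (f=6, h=4) → closed; open now [(1,5) g=3 f=6, (2,4) g=3 f=6, (3,4) g=2 f=6, (3,6) g=2 f=8, (4,4) g=1 f=6, (4,6) g=1 f=8]
step 2: expand (1,5) (f=6, h=3) → closed; open now [(1,6) g=4 f=8, (2,4) g=3 f=6, (3,4) g=2 f=6, (3,6) g=2 f=8, (4,4) g=1 f=6, (4,6) g=1 f=8]
step 3: expand (2,4) (f=6, h=3) → closed; open now [(1,6) g=4 f=8, (3,4) g=2 f=6, (3,6) g=2 f=8, (4,4) g=1 f=6, (4,6) g=1 f=8]
step 4: expand (3,4) (f=6, h=4) → closed; open now [(1,6) g=4 f=8, (3,3) g=3 f=6, (3,6) g=2 f=8, (4,4) g=1 f=6, (4,6) g=1 f=8]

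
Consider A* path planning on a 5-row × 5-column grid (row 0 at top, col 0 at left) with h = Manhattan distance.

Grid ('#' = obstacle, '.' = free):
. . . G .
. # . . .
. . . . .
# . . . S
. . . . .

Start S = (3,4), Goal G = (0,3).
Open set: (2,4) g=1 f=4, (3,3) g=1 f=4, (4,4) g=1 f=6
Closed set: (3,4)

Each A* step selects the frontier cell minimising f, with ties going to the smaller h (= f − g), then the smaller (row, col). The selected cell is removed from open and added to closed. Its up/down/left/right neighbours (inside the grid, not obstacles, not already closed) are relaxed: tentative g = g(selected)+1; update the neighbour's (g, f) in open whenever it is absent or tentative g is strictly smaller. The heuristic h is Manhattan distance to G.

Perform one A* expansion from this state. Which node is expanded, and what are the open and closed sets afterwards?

expanded=(2,4); open=[(1,4) g=2 f=4, (2,3) g=2 f=4, (3,3) g=1 f=4, (4,4) g=1 f=6]; closed=[(2,4), (3,4)]

step 1: expand (2,4) (f=4, h=3) → closed; open now [(1,4) g=2 f=4, (2,3) g=2 f=4, (3,3) g=1 f=4, (4,4) g=1 f=6]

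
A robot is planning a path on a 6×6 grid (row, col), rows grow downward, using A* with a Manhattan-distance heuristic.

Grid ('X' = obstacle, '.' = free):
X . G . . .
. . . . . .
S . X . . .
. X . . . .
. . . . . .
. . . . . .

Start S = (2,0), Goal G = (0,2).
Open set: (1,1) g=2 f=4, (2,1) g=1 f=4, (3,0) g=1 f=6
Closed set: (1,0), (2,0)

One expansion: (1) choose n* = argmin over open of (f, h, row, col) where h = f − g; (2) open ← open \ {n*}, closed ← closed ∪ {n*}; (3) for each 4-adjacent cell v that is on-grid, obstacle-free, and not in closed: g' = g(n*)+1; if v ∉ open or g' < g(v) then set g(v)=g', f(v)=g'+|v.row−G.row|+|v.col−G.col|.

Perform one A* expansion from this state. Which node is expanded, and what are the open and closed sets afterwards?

expanded=(1,1); open=[(0,1) g=3 f=4, (1,2) g=3 f=4, (2,1) g=1 f=4, (3,0) g=1 f=6]; closed=[(1,0), (1,1), (2,0)]

step 1: expand (1,1) (f=4, h=2) → closed; open now [(0,1) g=3 f=4, (1,2) g=3 f=4, (2,1) g=1 f=4, (3,0) g=1 f=6]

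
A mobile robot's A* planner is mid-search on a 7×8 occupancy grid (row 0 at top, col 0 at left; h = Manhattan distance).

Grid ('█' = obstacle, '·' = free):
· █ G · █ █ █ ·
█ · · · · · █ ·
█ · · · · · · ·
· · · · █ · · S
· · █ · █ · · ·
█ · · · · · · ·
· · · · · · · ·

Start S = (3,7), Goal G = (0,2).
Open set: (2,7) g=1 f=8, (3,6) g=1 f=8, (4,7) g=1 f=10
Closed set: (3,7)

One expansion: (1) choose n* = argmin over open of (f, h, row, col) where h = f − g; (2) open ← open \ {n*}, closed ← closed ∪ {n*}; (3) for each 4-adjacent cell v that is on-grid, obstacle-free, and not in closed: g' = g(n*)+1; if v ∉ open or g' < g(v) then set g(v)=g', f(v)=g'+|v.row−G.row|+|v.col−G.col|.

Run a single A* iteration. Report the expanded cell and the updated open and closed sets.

expanded=(2,7); open=[(1,7) g=2 f=8, (2,6) g=2 f=8, (3,6) g=1 f=8, (4,7) g=1 f=10]; closed=[(2,7), (3,7)]

step 1: expand (2,7) (f=8, h=7) → closed; open now [(1,7) g=2 f=8, (2,6) g=2 f=8, (3,6) g=1 f=8, (4,7) g=1 f=10]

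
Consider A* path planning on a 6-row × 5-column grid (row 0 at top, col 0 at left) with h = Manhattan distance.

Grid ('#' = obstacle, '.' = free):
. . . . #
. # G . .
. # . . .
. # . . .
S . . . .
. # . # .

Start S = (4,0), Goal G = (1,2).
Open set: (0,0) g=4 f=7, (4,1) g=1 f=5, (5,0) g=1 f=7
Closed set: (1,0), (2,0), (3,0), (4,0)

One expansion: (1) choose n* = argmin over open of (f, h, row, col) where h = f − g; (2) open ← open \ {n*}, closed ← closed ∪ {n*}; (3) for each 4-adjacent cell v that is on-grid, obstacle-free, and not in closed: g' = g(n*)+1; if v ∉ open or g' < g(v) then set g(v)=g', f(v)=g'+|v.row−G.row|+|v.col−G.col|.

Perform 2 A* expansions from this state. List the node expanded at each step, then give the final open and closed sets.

order=[(4,1) → (4,2)]; open=[(0,0) g=4 f=7, (3,2) g=3 f=5, (4,3) g=3 f=7, (5,0) g=1 f=7, (5,2) g=3 f=7]; closed=[(1,0), (2,0), (3,0), (4,0), (4,1), (4,2)]

step 1: expand (4,1) (f=5, h=4) → closed; open now [(0,0) g=4 f=7, (4,2) g=2 f=5, (5,0) g=1 f=7]
step 2: expand (4,2) (f=5, h=3) → closed; open now [(0,0) g=4 f=7, (3,2) g=3 f=5, (4,3) g=3 f=7, (5,0) g=1 f=7, (5,2) g=3 f=7]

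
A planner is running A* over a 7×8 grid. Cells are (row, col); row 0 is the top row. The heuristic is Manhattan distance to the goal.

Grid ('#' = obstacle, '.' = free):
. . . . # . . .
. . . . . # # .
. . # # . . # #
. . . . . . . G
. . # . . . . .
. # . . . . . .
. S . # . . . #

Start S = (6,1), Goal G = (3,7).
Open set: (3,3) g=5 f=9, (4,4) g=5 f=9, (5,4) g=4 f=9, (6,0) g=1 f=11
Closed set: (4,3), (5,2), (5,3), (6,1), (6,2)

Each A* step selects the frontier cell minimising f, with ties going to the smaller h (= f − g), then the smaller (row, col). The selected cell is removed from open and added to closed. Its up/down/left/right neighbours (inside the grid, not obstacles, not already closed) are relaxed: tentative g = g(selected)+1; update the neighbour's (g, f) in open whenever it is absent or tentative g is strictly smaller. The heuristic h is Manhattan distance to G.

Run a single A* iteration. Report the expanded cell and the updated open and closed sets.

step 1: expand (3,3) (f=9, h=4) → closed; open now [(3,2) g=6 f=11, (3,4) g=6 f=9, (4,4) g=5 f=9, (5,4) g=4 f=9, (6,0) g=1 f=11]

expanded=(3,3); open=[(3,2) g=6 f=11, (3,4) g=6 f=9, (4,4) g=5 f=9, (5,4) g=4 f=9, (6,0) g=1 f=11]; closed=[(3,3), (4,3), (5,2), (5,3), (6,1), (6,2)]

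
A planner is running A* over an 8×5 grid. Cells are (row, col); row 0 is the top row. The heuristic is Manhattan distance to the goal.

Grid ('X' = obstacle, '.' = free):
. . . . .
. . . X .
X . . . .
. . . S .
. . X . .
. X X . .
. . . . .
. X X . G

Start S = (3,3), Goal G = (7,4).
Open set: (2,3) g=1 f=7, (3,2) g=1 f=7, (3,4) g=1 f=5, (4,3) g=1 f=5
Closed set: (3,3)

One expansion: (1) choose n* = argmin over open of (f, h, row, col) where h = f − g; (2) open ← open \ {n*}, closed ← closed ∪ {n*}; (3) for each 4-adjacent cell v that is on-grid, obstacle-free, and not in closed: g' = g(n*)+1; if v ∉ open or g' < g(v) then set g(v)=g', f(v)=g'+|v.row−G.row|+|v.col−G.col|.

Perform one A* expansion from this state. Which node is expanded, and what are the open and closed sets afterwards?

expanded=(3,4); open=[(2,3) g=1 f=7, (2,4) g=2 f=7, (3,2) g=1 f=7, (4,3) g=1 f=5, (4,4) g=2 f=5]; closed=[(3,3), (3,4)]

step 1: expand (3,4) (f=5, h=4) → closed; open now [(2,3) g=1 f=7, (2,4) g=2 f=7, (3,2) g=1 f=7, (4,3) g=1 f=5, (4,4) g=2 f=5]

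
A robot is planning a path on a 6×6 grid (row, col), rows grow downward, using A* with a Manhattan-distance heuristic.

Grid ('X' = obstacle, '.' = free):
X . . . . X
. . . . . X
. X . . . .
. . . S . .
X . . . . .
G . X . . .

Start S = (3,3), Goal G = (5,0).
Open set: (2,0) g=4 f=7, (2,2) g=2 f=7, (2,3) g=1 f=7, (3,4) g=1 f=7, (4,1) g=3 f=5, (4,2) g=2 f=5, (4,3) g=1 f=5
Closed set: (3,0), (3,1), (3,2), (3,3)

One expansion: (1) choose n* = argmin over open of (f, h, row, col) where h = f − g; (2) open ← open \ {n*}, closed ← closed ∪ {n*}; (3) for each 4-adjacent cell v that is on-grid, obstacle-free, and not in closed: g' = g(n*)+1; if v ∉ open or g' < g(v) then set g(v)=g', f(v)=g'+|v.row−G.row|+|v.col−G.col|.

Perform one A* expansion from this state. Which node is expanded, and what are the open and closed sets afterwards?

expanded=(4,1); open=[(2,0) g=4 f=7, (2,2) g=2 f=7, (2,3) g=1 f=7, (3,4) g=1 f=7, (4,2) g=2 f=5, (4,3) g=1 f=5, (5,1) g=4 f=5]; closed=[(3,0), (3,1), (3,2), (3,3), (4,1)]

step 1: expand (4,1) (f=5, h=2) → closed; open now [(2,0) g=4 f=7, (2,2) g=2 f=7, (2,3) g=1 f=7, (3,4) g=1 f=7, (4,2) g=2 f=5, (4,3) g=1 f=5, (5,1) g=4 f=5]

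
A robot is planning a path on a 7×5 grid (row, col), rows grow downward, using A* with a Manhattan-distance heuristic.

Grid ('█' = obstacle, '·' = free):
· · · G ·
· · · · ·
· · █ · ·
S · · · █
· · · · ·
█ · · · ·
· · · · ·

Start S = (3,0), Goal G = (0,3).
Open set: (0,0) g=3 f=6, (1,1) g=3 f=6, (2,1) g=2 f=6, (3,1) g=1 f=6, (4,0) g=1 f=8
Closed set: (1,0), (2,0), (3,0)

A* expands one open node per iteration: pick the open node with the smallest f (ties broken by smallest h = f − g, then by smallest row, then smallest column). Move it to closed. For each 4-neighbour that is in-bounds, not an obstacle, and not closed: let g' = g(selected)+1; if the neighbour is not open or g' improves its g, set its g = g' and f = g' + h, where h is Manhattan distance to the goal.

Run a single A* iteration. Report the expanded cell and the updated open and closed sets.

step 1: expand (0,0) (f=6, h=3) → closed; open now [(0,1) g=4 f=6, (1,1) g=3 f=6, (2,1) g=2 f=6, (3,1) g=1 f=6, (4,0) g=1 f=8]

expanded=(0,0); open=[(0,1) g=4 f=6, (1,1) g=3 f=6, (2,1) g=2 f=6, (3,1) g=1 f=6, (4,0) g=1 f=8]; closed=[(0,0), (1,0), (2,0), (3,0)]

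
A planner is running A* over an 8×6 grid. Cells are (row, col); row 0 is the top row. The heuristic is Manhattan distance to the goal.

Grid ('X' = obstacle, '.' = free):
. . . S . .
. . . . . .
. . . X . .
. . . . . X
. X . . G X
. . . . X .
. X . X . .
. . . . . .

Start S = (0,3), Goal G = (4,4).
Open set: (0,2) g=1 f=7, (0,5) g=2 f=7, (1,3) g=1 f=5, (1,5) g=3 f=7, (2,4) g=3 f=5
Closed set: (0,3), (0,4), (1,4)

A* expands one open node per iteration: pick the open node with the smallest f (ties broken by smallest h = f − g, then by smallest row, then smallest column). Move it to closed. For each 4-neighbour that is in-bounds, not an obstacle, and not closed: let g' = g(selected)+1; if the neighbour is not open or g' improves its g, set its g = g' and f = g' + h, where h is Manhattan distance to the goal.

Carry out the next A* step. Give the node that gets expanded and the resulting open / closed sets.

step 1: expand (2,4) (f=5, h=2) → closed; open now [(0,2) g=1 f=7, (0,5) g=2 f=7, (1,3) g=1 f=5, (1,5) g=3 f=7, (2,5) g=4 f=7, (3,4) g=4 f=5]

expanded=(2,4); open=[(0,2) g=1 f=7, (0,5) g=2 f=7, (1,3) g=1 f=5, (1,5) g=3 f=7, (2,5) g=4 f=7, (3,4) g=4 f=5]; closed=[(0,3), (0,4), (1,4), (2,4)]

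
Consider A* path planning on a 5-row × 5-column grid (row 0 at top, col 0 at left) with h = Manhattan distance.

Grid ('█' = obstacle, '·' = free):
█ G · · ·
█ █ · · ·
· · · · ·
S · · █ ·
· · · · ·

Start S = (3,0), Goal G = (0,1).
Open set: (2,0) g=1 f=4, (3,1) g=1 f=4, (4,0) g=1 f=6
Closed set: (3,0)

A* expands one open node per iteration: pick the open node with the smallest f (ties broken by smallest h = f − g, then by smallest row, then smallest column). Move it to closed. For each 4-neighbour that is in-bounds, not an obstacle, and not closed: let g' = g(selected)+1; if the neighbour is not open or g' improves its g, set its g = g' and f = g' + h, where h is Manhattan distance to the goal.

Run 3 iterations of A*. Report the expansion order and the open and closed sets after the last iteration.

step 1: expand (2,0) (f=4, h=3) → closed; open now [(2,1) g=2 f=4, (3,1) g=1 f=4, (4,0) g=1 f=6]
step 2: expand (2,1) (f=4, h=2) → closed; open now [(2,2) g=3 f=6, (3,1) g=1 f=4, (4,0) g=1 f=6]
step 3: expand (3,1) (f=4, h=3) → closed; open now [(2,2) g=3 f=6, (3,2) g=2 f=6, (4,0) g=1 f=6, (4,1) g=2 f=6]

order=[(2,0) → (2,1) → (3,1)]; open=[(2,2) g=3 f=6, (3,2) g=2 f=6, (4,0) g=1 f=6, (4,1) g=2 f=6]; closed=[(2,0), (2,1), (3,0), (3,1)]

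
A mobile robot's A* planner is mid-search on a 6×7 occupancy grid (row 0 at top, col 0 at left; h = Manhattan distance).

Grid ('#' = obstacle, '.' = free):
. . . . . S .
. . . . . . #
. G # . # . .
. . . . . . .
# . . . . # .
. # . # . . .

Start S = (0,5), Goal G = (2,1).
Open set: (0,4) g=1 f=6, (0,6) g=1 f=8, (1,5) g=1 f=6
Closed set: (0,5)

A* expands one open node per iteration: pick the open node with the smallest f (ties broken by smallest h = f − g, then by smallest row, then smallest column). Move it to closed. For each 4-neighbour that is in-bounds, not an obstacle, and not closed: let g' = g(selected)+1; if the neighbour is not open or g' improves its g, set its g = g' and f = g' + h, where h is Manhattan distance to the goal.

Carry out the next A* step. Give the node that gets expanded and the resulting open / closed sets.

expanded=(0,4); open=[(0,3) g=2 f=6, (0,6) g=1 f=8, (1,4) g=2 f=6, (1,5) g=1 f=6]; closed=[(0,4), (0,5)]

step 1: expand (0,4) (f=6, h=5) → closed; open now [(0,3) g=2 f=6, (0,6) g=1 f=8, (1,4) g=2 f=6, (1,5) g=1 f=6]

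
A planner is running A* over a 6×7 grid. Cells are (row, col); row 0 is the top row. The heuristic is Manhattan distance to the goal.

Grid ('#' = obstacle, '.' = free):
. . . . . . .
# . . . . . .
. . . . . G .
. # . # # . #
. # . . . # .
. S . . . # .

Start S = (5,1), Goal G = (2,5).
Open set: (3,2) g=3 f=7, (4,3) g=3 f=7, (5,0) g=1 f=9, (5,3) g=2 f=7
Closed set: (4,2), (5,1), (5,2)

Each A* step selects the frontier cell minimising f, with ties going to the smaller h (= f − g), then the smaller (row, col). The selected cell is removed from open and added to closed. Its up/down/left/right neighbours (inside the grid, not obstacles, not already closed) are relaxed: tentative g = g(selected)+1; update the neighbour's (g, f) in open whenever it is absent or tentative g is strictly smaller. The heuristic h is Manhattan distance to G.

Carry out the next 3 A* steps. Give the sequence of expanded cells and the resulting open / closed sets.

order=[(3,2) → (2,2) → (2,3)]; open=[(1,2) g=5 f=9, (1,3) g=6 f=9, (2,1) g=5 f=9, (2,4) g=6 f=7, (4,3) g=3 f=7, (5,0) g=1 f=9, (5,3) g=2 f=7]; closed=[(2,2), (2,3), (3,2), (4,2), (5,1), (5,2)]

step 1: expand (3,2) (f=7, h=4) → closed; open now [(2,2) g=4 f=7, (4,3) g=3 f=7, (5,0) g=1 f=9, (5,3) g=2 f=7]
step 2: expand (2,2) (f=7, h=3) → closed; open now [(1,2) g=5 f=9, (2,1) g=5 f=9, (2,3) g=5 f=7, (4,3) g=3 f=7, (5,0) g=1 f=9, (5,3) g=2 f=7]
step 3: expand (2,3) (f=7, h=2) → closed; open now [(1,2) g=5 f=9, (1,3) g=6 f=9, (2,1) g=5 f=9, (2,4) g=6 f=7, (4,3) g=3 f=7, (5,0) g=1 f=9, (5,3) g=2 f=7]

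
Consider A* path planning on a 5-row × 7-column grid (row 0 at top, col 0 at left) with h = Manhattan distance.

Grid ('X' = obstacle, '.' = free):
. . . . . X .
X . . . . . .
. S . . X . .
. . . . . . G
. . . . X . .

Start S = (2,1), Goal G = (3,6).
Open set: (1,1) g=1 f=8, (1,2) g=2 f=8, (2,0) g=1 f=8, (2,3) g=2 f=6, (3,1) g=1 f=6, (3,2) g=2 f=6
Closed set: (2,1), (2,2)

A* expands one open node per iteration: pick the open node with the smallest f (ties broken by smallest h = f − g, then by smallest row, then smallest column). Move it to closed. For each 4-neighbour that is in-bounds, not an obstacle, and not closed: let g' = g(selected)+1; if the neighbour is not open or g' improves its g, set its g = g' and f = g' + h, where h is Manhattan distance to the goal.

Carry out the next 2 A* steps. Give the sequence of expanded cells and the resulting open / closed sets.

order=[(2,3) → (3,3)]; open=[(1,1) g=1 f=8, (1,2) g=2 f=8, (1,3) g=3 f=8, (2,0) g=1 f=8, (3,1) g=1 f=6, (3,2) g=2 f=6, (3,4) g=4 f=6, (4,3) g=4 f=8]; closed=[(2,1), (2,2), (2,3), (3,3)]

step 1: expand (2,3) (f=6, h=4) → closed; open now [(1,1) g=1 f=8, (1,2) g=2 f=8, (1,3) g=3 f=8, (2,0) g=1 f=8, (3,1) g=1 f=6, (3,2) g=2 f=6, (3,3) g=3 f=6]
step 2: expand (3,3) (f=6, h=3) → closed; open now [(1,1) g=1 f=8, (1,2) g=2 f=8, (1,3) g=3 f=8, (2,0) g=1 f=8, (3,1) g=1 f=6, (3,2) g=2 f=6, (3,4) g=4 f=6, (4,3) g=4 f=8]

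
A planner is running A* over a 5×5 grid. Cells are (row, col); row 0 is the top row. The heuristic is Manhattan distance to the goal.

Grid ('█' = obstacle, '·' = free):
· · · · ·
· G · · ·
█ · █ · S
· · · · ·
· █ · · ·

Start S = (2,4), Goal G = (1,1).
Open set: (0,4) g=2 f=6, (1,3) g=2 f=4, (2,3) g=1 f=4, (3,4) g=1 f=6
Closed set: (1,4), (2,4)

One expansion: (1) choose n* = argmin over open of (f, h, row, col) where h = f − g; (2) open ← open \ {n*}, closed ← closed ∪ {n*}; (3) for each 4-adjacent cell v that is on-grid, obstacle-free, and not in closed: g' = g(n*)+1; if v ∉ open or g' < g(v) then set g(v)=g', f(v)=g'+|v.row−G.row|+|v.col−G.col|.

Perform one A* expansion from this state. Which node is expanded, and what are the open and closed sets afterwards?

step 1: expand (1,3) (f=4, h=2) → closed; open now [(0,3) g=3 f=6, (0,4) g=2 f=6, (1,2) g=3 f=4, (2,3) g=1 f=4, (3,4) g=1 f=6]

expanded=(1,3); open=[(0,3) g=3 f=6, (0,4) g=2 f=6, (1,2) g=3 f=4, (2,3) g=1 f=4, (3,4) g=1 f=6]; closed=[(1,3), (1,4), (2,4)]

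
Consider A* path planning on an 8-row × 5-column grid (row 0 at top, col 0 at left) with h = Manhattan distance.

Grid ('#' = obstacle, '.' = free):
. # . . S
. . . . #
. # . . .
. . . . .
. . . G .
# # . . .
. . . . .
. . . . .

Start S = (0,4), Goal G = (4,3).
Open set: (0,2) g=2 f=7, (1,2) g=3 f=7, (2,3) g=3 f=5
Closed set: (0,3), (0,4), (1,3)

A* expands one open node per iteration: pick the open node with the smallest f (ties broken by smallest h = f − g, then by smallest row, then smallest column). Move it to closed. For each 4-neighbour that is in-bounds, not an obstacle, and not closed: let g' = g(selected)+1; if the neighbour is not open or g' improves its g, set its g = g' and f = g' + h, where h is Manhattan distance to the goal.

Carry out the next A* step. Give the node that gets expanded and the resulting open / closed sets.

step 1: expand (2,3) (f=5, h=2) → closed; open now [(0,2) g=2 f=7, (1,2) g=3 f=7, (2,2) g=4 f=7, (2,4) g=4 f=7, (3,3) g=4 f=5]

expanded=(2,3); open=[(0,2) g=2 f=7, (1,2) g=3 f=7, (2,2) g=4 f=7, (2,4) g=4 f=7, (3,3) g=4 f=5]; closed=[(0,3), (0,4), (1,3), (2,3)]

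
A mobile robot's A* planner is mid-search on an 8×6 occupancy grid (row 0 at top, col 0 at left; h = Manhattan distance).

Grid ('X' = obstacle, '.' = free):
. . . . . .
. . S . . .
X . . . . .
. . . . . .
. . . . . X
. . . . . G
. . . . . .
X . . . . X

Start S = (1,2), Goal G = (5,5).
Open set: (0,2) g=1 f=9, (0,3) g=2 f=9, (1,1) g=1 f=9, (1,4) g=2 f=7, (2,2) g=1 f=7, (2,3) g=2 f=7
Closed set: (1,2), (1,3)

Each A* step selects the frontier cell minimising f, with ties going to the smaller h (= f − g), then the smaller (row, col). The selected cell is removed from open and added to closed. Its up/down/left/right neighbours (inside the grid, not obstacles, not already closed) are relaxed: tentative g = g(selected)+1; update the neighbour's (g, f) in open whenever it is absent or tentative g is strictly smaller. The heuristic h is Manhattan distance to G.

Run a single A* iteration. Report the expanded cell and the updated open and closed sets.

expanded=(1,4); open=[(0,2) g=1 f=9, (0,3) g=2 f=9, (0,4) g=3 f=9, (1,1) g=1 f=9, (1,5) g=3 f=7, (2,2) g=1 f=7, (2,3) g=2 f=7, (2,4) g=3 f=7]; closed=[(1,2), (1,3), (1,4)]

step 1: expand (1,4) (f=7, h=5) → closed; open now [(0,2) g=1 f=9, (0,3) g=2 f=9, (0,4) g=3 f=9, (1,1) g=1 f=9, (1,5) g=3 f=7, (2,2) g=1 f=7, (2,3) g=2 f=7, (2,4) g=3 f=7]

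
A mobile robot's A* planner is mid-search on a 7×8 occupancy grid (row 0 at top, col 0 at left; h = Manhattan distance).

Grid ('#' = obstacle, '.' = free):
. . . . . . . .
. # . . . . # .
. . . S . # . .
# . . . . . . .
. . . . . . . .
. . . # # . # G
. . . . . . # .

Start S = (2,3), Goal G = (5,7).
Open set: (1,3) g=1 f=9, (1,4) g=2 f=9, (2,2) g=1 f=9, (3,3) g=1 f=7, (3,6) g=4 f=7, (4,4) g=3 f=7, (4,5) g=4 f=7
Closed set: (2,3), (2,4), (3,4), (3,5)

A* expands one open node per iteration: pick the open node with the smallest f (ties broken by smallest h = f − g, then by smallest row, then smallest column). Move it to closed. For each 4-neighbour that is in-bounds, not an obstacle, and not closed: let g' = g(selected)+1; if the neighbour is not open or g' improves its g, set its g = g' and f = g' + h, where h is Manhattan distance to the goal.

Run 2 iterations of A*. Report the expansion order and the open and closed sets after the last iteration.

step 1: expand (3,6) (f=7, h=3) → closed; open now [(1,3) g=1 f=9, (1,4) g=2 f=9, (2,2) g=1 f=9, (2,6) g=5 f=9, (3,3) g=1 f=7, (3,7) g=5 f=7, (4,4) g=3 f=7, (4,5) g=4 f=7, (4,6) g=5 f=7]
step 2: expand (3,7) (f=7, h=2) → closed; open now [(1,3) g=1 f=9, (1,4) g=2 f=9, (2,2) g=1 f=9, (2,6) g=5 f=9, (2,7) g=6 f=9, (3,3) g=1 f=7, (4,4) g=3 f=7, (4,5) g=4 f=7, (4,6) g=5 f=7, (4,7) g=6 f=7]

order=[(3,6) → (3,7)]; open=[(1,3) g=1 f=9, (1,4) g=2 f=9, (2,2) g=1 f=9, (2,6) g=5 f=9, (2,7) g=6 f=9, (3,3) g=1 f=7, (4,4) g=3 f=7, (4,5) g=4 f=7, (4,6) g=5 f=7, (4,7) g=6 f=7]; closed=[(2,3), (2,4), (3,4), (3,5), (3,6), (3,7)]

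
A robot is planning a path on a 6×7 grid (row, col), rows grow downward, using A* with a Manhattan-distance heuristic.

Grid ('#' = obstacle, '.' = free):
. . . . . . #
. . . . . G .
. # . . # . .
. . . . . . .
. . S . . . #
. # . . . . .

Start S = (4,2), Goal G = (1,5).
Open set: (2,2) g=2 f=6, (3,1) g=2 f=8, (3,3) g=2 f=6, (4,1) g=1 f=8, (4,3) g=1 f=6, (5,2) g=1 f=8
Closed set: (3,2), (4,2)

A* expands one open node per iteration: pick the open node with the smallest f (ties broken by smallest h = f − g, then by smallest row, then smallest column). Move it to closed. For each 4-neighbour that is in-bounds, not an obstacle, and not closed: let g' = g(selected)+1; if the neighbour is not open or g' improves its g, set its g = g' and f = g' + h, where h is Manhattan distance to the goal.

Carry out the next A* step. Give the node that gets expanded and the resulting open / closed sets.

step 1: expand (2,2) (f=6, h=4) → closed; open now [(1,2) g=3 f=6, (2,3) g=3 f=6, (3,1) g=2 f=8, (3,3) g=2 f=6, (4,1) g=1 f=8, (4,3) g=1 f=6, (5,2) g=1 f=8]

expanded=(2,2); open=[(1,2) g=3 f=6, (2,3) g=3 f=6, (3,1) g=2 f=8, (3,3) g=2 f=6, (4,1) g=1 f=8, (4,3) g=1 f=6, (5,2) g=1 f=8]; closed=[(2,2), (3,2), (4,2)]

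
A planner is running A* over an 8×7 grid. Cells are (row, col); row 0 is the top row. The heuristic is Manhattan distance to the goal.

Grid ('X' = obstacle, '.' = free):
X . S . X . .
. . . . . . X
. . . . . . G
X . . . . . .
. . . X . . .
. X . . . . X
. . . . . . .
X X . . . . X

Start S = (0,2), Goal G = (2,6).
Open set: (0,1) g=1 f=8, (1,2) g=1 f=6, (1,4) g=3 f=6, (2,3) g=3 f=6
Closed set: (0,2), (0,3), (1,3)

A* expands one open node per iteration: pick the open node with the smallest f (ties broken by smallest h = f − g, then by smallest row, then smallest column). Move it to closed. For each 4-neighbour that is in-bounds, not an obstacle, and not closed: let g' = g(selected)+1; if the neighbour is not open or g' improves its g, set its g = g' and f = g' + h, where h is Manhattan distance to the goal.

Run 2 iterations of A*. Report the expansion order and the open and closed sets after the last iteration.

order=[(1,4) → (1,5)]; open=[(0,1) g=1 f=8, (0,5) g=5 f=8, (1,2) g=1 f=6, (2,3) g=3 f=6, (2,4) g=4 f=6, (2,5) g=5 f=6]; closed=[(0,2), (0,3), (1,3), (1,4), (1,5)]

step 1: expand (1,4) (f=6, h=3) → closed; open now [(0,1) g=1 f=8, (1,2) g=1 f=6, (1,5) g=4 f=6, (2,3) g=3 f=6, (2,4) g=4 f=6]
step 2: expand (1,5) (f=6, h=2) → closed; open now [(0,1) g=1 f=8, (0,5) g=5 f=8, (1,2) g=1 f=6, (2,3) g=3 f=6, (2,4) g=4 f=6, (2,5) g=5 f=6]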